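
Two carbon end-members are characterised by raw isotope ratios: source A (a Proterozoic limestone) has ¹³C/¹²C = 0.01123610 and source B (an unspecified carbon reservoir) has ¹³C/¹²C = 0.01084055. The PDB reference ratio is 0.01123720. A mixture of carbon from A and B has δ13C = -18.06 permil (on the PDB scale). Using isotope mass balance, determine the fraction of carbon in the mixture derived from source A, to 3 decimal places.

δ_A = (0.01123610/0.01123720 − 1)×1000 = (0.999902 − 1)×1000 = -0.098 permil
δ_B = (0.01084055/0.01123720 − 1)×1000 = (0.964702 − 1)×1000 = -35.298 permil
f_A = (δ_mix − δ_B)/(δ_A − δ_B) = (-18.06 − (-35.298))/(-0.098 − (-35.298))
f_A = 17.238 / 35.200 = 0.4897

0.490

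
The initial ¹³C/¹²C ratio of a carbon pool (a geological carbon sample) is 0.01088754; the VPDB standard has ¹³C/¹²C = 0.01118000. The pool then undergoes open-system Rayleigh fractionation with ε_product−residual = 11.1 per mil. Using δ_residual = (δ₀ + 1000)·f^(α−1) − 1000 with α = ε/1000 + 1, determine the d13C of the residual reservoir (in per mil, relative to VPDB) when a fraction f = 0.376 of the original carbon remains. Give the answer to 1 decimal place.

-36.7 per mil

δ₀ = (0.01088754/0.01118000 − 1)×1000 = (0.973841 − 1)×1000 = -26.159 per mil
α − 1 = ε/1000 = 0.0111
f^(α−1) = 0.376^(0.0111) = 0.989201
δ_res = (-26.159 + 1000) × 0.989201 − 1000 = 963.324 − 1000 = -36.68 per mil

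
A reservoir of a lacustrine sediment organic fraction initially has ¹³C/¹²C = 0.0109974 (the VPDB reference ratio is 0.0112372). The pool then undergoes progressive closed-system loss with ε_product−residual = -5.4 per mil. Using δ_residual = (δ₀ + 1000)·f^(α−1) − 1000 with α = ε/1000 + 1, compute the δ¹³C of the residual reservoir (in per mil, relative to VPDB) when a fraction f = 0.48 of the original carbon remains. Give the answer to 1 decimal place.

δ₀ = (0.0109974/0.0112372 − 1)×1000 = (0.978660 − 1)×1000 = -21.340 per mil
α − 1 = ε/1000 = -0.0054
f^(α−1) = 0.48^(-0.0054) = 1.003971
δ_res = (-21.340 + 1000) × 1.003971 − 1000 = 982.547 − 1000 = -17.45 per mil

-17.5 per mil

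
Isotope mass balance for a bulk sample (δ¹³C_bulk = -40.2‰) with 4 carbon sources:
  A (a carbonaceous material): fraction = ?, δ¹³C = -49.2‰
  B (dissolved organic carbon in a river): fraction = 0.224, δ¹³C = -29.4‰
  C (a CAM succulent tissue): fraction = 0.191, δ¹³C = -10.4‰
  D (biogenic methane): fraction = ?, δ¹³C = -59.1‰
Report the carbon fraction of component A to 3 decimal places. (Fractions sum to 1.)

Let f_A and f_D be the unknown fractions; fractions sum to 1 so f_A + f_D = 0.585.
Mass balance: Σ fᵢ·δᵢ = δ_bulk ⇒ f_A·(-49.2) + f_D·(-59.1) = -40.2 − (-8.572) = -31.628
Substitute f_D = 0.585 − f_A:
f_A·(-49.2 − -59.1) = -31.628 − 0.585×(-59.1) = 2.945
f_A = 2.945 / 9.9 = 0.2975

0.298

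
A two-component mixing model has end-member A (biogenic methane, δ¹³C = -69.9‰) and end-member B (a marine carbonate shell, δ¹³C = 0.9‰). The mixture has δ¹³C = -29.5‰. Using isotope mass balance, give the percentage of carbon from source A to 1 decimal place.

42.9%

δ_mix = f_A·δ_A + (1 − f_A)·δ_B  ⇒  f_A = (δ_mix − δ_B)/(δ_A − δ_B)
f_A = (-29.5 − (0.9)) / (-69.9 − (0.9))
f_A = -30.4 / -70.8 = 0.4294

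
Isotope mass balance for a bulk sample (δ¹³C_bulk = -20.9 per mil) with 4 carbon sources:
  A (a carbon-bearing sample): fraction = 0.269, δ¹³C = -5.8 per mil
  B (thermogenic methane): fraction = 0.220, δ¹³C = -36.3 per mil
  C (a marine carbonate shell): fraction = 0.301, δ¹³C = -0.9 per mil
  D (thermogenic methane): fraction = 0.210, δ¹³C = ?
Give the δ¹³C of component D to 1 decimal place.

Isotope mass balance: δ_bulk = Σ fᵢ·δᵢ.
-20.9 = 0.269×(-5.8) + 0.220×(-36.3) + 0.301×(-0.9) + 0.210×δ_D
0.210·δ_D = -20.9 − (-9.817) = -11.083
δ_D = -11.083 / 0.210 = -52.78 per mil

-52.8 per mil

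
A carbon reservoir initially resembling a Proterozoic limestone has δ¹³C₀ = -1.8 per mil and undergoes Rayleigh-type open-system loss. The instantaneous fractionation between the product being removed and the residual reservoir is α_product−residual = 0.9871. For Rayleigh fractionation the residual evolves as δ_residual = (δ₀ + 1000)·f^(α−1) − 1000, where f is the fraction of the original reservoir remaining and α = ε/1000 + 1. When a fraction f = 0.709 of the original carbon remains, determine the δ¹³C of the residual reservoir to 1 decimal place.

2.6 per mil

Rayleigh residual: δ_res = (δ₀ + 1000)·f^(α−1) − 1000
α − 1 = -0.01290
f^(α−1) = 0.709^(-0.01290) = 1.004446
δ_res = (-1.8 + 1000) × 1.004446 − 1000 = 1002.638 − 1000 = 2.64 per mil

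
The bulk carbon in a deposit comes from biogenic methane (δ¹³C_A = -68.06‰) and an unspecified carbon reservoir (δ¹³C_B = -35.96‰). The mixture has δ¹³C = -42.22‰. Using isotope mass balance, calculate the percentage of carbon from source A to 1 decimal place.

δ_mix = f_A·δ_A + (1 − f_A)·δ_B  ⇒  f_A = (δ_mix − δ_B)/(δ_A − δ_B)
f_A = (-42.22 − (-35.96)) / (-68.06 − (-35.96))
f_A = -6.26 / -32.10 = 0.1950

19.5%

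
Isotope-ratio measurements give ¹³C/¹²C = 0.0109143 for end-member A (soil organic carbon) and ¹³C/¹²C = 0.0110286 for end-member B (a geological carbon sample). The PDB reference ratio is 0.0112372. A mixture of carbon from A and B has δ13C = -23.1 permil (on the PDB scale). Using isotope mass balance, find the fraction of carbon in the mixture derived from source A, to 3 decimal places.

δ_A = (0.0109143/0.0112372 − 1)×1000 = (0.971265 − 1)×1000 = -28.735 permil
δ_B = (0.0110286/0.0112372 − 1)×1000 = (0.981437 − 1)×1000 = -18.563 permil
f_A = (δ_mix − δ_B)/(δ_A − δ_B) = (-23.1 − (-18.563))/(-28.735 − (-18.563))
f_A = -4.537 / -10.172 = 0.4460

0.446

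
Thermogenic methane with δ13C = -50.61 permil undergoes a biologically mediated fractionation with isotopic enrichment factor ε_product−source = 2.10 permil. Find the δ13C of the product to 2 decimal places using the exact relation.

Exactly, δ_product = (δ_source + 1000)·(ε/1000 + 1) − 1000.
δ_product = (-50.61 + 1000) × (2.10/1000 + 1) − 1000
δ_product = -48.616 permil

-48.62 permil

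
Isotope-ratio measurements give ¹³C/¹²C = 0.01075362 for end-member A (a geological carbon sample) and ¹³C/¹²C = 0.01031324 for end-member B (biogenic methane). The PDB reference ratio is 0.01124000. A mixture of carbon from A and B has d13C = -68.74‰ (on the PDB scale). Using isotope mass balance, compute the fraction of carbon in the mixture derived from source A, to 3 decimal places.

δ_A = (0.01075362/0.01124000 − 1)×1000 = (0.956728 − 1)×1000 = -43.272‰
δ_B = (0.01031324/0.01124000 − 1)×1000 = (0.917548 − 1)×1000 = -82.452‰
f_A = (δ_mix − δ_B)/(δ_A − δ_B) = (-68.74 − (-82.452))/(-43.272 − (-82.452))
f_A = 13.712 / 39.180 = 0.3500

0.350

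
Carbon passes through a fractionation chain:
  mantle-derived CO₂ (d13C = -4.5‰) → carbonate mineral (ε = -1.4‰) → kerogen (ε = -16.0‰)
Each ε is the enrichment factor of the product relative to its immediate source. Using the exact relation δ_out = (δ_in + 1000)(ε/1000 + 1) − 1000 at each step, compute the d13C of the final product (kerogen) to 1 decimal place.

step 1: δ = (-4.50 + 1000)·(-1.4/1000 + 1) − 1000 = -5.89‰
step 2: δ = (-5.89 + 1000)·(-16.0/1000 + 1) − 1000 = -21.80‰

-21.8‰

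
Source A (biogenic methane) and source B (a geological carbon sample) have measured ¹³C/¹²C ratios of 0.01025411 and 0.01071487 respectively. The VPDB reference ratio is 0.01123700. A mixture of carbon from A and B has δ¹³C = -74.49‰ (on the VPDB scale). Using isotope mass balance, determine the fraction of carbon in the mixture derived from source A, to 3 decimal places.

0.683

δ_A = (0.01025411/0.01123700 − 1)×1000 = (0.912531 − 1)×1000 = -87.469‰
δ_B = (0.01071487/0.01123700 − 1)×1000 = (0.953535 − 1)×1000 = -46.465‰
f_A = (δ_mix − δ_B)/(δ_A − δ_B) = (-74.49 − (-46.465))/(-87.469 − (-46.465))
f_A = -28.025 / -41.004 = 0.6835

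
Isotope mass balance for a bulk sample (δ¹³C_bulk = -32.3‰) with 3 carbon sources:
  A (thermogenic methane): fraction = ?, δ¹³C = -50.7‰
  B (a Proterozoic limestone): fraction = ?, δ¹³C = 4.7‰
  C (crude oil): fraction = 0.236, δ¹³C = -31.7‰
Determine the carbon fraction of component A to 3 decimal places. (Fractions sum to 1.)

Let f_A and f_B be the unknown fractions; fractions sum to 1 so f_A + f_B = 0.764.
Mass balance: Σ fᵢ·δᵢ = δ_bulk ⇒ f_A·(-50.7) + f_B·(4.7) = -32.3 − (-7.481) = -24.819
Substitute f_B = 0.764 − f_A:
f_A·(-50.7 − 4.7) = -24.819 − 0.764×(4.7) = -28.410
f_A = -28.410 / -55.4 = 0.5128

0.513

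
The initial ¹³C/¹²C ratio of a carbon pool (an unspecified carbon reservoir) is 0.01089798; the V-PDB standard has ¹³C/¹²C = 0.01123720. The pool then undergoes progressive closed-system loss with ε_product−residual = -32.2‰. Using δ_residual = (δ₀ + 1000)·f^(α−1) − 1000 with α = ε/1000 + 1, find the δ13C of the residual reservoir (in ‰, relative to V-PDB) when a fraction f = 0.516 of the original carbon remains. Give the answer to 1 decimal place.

-9.3‰

δ₀ = (0.01089798/0.01123720 − 1)×1000 = (0.969813 − 1)×1000 = -30.187‰
α − 1 = ε/1000 = -0.0322
f^(α−1) = 0.516^(-0.0322) = 1.021534
δ_res = (-30.187 + 1000) × 1.021534 − 1000 = 990.696 − 1000 = -9.30‰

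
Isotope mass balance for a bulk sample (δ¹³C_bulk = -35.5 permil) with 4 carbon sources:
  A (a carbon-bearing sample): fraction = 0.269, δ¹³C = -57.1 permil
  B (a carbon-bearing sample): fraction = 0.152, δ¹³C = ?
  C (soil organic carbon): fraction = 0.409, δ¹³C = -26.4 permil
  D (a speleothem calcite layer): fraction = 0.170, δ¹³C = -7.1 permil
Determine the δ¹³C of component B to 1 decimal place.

-53.5 permil

Isotope mass balance: δ_bulk = Σ fᵢ·δᵢ.
-35.5 = 0.269×(-57.1) + 0.152×δ_B + 0.409×(-26.4) + 0.170×(-7.1)
0.152·δ_B = -35.5 − (-27.364) = -8.136
δ_B = -8.136 / 0.152 = -53.52 permil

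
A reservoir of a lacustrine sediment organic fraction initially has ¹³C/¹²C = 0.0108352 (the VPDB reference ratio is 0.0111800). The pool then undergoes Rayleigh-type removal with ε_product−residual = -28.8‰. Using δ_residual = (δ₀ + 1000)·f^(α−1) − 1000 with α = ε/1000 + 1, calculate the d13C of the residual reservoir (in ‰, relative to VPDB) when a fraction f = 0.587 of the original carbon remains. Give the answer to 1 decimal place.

δ₀ = (0.0108352/0.0111800 − 1)×1000 = (0.969159 − 1)×1000 = -30.841‰
α − 1 = ε/1000 = -0.0288
f^(α−1) = 0.587^(-0.0288) = 1.015461
δ_res = (-30.841 + 1000) × 1.015461 − 1000 = 984.143 − 1000 = -15.86‰

-15.9‰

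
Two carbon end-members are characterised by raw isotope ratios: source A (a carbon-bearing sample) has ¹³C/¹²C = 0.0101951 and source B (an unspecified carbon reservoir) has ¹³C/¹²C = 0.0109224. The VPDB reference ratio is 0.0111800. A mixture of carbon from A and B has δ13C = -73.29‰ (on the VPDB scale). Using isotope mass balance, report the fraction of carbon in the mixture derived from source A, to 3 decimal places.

0.772

δ_A = (0.0101951/0.0111800 − 1)×1000 = (0.911905 − 1)×1000 = -88.095‰
δ_B = (0.0109224/0.0111800 − 1)×1000 = (0.976959 − 1)×1000 = -23.041‰
f_A = (δ_mix − δ_B)/(δ_A − δ_B) = (-73.29 − (-23.041))/(-88.095 − (-23.041))
f_A = -50.249 / -65.054 = 0.7724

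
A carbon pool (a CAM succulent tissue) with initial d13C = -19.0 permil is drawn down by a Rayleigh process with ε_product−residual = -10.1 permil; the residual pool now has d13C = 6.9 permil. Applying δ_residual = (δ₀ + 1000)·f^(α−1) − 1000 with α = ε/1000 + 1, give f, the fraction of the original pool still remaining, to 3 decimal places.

α − 1 = ε/1000 = -0.0101
(δ_res + 1000)/(δ₀ + 1000) = (6.9 + 1000)/(-19.0 + 1000) = 1006.9/981.0 = 1.026402
f = 1.026402^(1/-0.0101) = exp(ln(1.026402)/-0.0101) = exp(0.02606/-0.0101)
f = exp(-2.5801) = 0.0758

0.076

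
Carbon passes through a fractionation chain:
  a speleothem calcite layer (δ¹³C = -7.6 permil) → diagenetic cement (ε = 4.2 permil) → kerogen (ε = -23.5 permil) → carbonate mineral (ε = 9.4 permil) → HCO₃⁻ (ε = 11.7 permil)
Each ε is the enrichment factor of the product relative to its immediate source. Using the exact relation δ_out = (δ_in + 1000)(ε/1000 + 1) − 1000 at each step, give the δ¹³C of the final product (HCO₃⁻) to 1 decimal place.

-6.2 permil

step 1: δ = (-7.60 + 1000)·(4.2/1000 + 1) − 1000 = -3.43 permil
step 2: δ = (-3.43 + 1000)·(-23.5/1000 + 1) − 1000 = -26.85 permil
step 3: δ = (-26.85 + 1000)·(9.4/1000 + 1) − 1000 = -17.70 permil
step 4: δ = (-17.70 + 1000)·(11.7/1000 + 1) − 1000 = -6.21 permil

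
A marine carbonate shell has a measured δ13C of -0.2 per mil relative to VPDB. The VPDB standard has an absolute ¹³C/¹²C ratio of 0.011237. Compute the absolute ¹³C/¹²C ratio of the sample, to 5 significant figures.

0.011235

R_sample = R_standard × (δ13C/1000 + 1)
R_sample = 0.011237 × (-0.2/1000 + 1) = 0.011237 × 0.999800
R_sample = 0.0112348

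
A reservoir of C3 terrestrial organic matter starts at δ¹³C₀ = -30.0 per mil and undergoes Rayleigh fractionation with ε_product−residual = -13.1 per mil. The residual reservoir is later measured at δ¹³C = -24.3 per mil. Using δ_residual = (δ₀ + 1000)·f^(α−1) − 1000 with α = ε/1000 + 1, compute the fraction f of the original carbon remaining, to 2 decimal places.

α − 1 = ε/1000 = -0.0131
(δ_res + 1000)/(δ₀ + 1000) = (-24.3 + 1000)/(-30.0 + 1000) = 975.7/970.0 = 1.005876
f = 1.005876^(1/-0.0131) = exp(ln(1.005876)/-0.0131) = exp(0.00586/-0.0131)
f = exp(-0.4473) = 0.6394

0.64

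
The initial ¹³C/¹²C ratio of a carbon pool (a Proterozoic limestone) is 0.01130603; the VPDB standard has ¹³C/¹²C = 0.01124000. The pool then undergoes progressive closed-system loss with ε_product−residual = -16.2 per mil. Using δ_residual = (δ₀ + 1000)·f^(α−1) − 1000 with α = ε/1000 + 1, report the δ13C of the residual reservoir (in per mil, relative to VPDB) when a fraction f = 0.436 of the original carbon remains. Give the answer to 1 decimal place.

19.5 per mil

δ₀ = (0.01130603/0.01124000 − 1)×1000 = (1.005875 − 1)×1000 = 5.875 per mil
α − 1 = ε/1000 = -0.0162
f^(α−1) = 0.436^(-0.0162) = 1.013539
δ_res = (5.875 + 1000) × 1.013539 − 1000 = 1019.493 − 1000 = 19.49 per mil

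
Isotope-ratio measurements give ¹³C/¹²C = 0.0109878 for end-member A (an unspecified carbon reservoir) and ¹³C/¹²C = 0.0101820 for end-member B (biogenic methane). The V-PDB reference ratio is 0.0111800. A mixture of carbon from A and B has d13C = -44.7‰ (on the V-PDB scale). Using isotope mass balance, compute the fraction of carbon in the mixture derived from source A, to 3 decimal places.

0.618

δ_A = (0.0109878/0.0111800 − 1)×1000 = (0.982809 − 1)×1000 = -17.191‰
δ_B = (0.0101820/0.0111800 − 1)×1000 = (0.910733 − 1)×1000 = -89.267‰
f_A = (δ_mix − δ_B)/(δ_A − δ_B) = (-44.7 − (-89.267))/(-17.191 − (-89.267))
f_A = 44.567 / 72.075 = 0.6183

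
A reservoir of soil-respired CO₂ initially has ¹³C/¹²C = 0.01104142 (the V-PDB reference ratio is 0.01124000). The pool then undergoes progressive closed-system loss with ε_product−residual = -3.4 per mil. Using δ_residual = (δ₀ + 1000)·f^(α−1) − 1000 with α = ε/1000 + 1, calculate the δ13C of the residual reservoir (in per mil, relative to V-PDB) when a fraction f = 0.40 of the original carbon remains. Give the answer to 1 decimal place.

δ₀ = (0.01104142/0.01124000 − 1)×1000 = (0.982333 − 1)×1000 = -17.667 per mil
α − 1 = ε/1000 = -0.0034
f^(α−1) = 0.40^(-0.0034) = 1.003120
δ_res = (-17.667 + 1000) × 1.003120 − 1000 = 985.398 − 1000 = -14.60 per mil

-14.6 per mil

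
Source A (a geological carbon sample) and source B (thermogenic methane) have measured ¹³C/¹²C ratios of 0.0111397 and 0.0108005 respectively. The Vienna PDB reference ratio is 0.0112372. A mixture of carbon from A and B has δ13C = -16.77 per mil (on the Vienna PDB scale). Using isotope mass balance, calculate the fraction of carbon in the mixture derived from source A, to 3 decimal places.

0.732

δ_A = (0.0111397/0.0112372 − 1)×1000 = (0.991323 − 1)×1000 = -8.677 per mil
δ_B = (0.0108005/0.0112372 − 1)×1000 = (0.961138 − 1)×1000 = -38.862 per mil
f_A = (δ_mix − δ_B)/(δ_A − δ_B) = (-16.77 − (-38.862))/(-8.677 − (-38.862))
f_A = 22.092 / 30.185 = 0.7319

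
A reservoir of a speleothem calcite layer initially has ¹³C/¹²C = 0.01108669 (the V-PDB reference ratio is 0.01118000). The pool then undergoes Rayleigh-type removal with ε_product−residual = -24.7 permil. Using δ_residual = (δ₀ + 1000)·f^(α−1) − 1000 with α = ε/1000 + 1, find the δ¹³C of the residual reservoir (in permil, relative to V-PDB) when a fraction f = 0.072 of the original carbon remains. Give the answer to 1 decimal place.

58.2 permil

δ₀ = (0.01108669/0.01118000 − 1)×1000 = (0.991654 − 1)×1000 = -8.346 permil
α − 1 = ε/1000 = -0.0247
f^(α−1) = 0.072^(-0.0247) = 1.067146
δ_res = (-8.346 + 1000) × 1.067146 − 1000 = 1058.240 − 1000 = 58.24 permil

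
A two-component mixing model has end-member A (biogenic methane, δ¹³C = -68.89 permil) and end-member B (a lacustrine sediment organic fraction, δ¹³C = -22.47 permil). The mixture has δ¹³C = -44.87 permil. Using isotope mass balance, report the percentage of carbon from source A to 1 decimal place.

δ_mix = f_A·δ_A + (1 − f_A)·δ_B  ⇒  f_A = (δ_mix − δ_B)/(δ_A − δ_B)
f_A = (-44.87 − (-22.47)) / (-68.89 − (-22.47))
f_A = -22.40 / -46.42 = 0.4826

48.3%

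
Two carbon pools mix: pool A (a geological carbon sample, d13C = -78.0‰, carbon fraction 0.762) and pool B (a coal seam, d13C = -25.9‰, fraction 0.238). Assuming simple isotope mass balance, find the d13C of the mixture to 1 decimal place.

δ_mix = f_A·δ_A + f_B·δ_B
δ_mix = 0.762 × (-78.0) + 0.238 × (-25.9)
δ_mix = -59.44 + -6.16 = -65.60‰

-65.6‰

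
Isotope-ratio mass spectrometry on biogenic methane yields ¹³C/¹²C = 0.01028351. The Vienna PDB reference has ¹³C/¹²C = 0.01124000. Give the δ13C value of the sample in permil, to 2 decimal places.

-85.10 permil

δ13C = (R_sample / R_standard − 1) × 1000
R_sample / R_standard = 0.01028351 / 0.01124000 = 0.914903
δ13C = (0.914903 − 1) × 1000 = -85.097 permil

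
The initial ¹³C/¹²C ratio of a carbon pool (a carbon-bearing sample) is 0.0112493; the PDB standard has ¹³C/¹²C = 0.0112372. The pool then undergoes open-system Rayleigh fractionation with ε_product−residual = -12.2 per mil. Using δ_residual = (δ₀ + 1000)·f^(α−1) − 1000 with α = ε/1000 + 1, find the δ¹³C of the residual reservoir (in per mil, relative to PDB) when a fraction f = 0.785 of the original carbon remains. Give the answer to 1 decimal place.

4.0 per mil

δ₀ = (0.0112493/0.0112372 − 1)×1000 = (1.001077 − 1)×1000 = 1.077 per mil
α − 1 = ε/1000 = -0.0122
f^(α−1) = 0.785^(-0.0122) = 1.002958
δ_res = (1.077 + 1000) × 1.002958 − 1000 = 1004.038 − 1000 = 4.04 per mil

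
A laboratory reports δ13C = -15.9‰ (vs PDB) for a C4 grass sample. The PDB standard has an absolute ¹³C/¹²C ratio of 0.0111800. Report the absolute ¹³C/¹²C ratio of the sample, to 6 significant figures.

0.0110022

R_sample = R_standard × (δ13C/1000 + 1)
R_sample = 0.0111800 × (-15.9/1000 + 1) = 0.0111800 × 0.984100
R_sample = 0.0110022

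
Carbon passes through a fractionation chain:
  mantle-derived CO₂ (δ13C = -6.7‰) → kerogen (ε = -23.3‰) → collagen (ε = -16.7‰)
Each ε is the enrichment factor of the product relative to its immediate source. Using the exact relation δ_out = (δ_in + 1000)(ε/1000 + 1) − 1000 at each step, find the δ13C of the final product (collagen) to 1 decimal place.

-46.0‰

step 1: δ = (-6.70 + 1000)·(-23.3/1000 + 1) − 1000 = -29.84‰
step 2: δ = (-29.84 + 1000)·(-16.7/1000 + 1) − 1000 = -46.05‰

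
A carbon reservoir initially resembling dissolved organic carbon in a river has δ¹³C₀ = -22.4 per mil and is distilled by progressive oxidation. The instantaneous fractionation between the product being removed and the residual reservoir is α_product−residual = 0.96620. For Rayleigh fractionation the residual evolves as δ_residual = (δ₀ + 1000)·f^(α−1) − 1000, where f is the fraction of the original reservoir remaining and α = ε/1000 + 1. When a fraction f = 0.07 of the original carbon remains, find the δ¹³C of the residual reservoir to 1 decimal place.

Rayleigh residual: δ_res = (δ₀ + 1000)·f^(α−1) − 1000
α − 1 = -0.03380
f^(α−1) = 0.07^(-0.03380) = 1.094046
δ_res = (-22.4 + 1000) × 1.094046 − 1000 = 1069.540 − 1000 = 69.54 per mil

69.5 per mil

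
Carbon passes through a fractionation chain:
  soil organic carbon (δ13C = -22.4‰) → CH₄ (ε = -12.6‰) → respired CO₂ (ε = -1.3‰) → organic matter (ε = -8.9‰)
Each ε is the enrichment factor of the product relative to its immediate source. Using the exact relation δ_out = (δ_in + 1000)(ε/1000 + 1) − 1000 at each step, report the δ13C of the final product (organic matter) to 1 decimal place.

step 1: δ = (-22.40 + 1000)·(-12.6/1000 + 1) − 1000 = -34.72‰
step 2: δ = (-34.72 + 1000)·(-1.3/1000 + 1) − 1000 = -35.97‰
step 3: δ = (-35.97 + 1000)·(-8.9/1000 + 1) − 1000 = -44.55‰

-44.6‰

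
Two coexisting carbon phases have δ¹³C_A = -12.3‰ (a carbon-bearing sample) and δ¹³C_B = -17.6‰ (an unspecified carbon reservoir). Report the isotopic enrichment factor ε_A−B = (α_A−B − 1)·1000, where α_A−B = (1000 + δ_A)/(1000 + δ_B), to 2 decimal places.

α_A−B = (1000 + -12.3) / (1000 + -17.6) = 987.7 / 982.4 = 1.005395
ε_A−B = (1.005395 − 1) × 1000 = 5.395‰
(The approximation ε ≈ δ_A − δ_B would give 5.3‰.)

5.39‰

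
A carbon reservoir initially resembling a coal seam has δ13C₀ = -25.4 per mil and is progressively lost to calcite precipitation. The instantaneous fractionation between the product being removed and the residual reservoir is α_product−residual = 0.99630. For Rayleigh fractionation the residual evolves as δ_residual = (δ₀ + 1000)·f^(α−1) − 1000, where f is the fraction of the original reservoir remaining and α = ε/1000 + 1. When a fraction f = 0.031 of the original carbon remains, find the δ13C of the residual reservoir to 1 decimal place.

-12.8 per mil

Rayleigh residual: δ_res = (δ₀ + 1000)·f^(α−1) − 1000
α − 1 = -0.00370
f^(α−1) = 0.031^(-0.00370) = 1.012936
δ_res = (-25.4 + 1000) × 1.012936 − 1000 = 987.207 − 1000 = -12.79 per mil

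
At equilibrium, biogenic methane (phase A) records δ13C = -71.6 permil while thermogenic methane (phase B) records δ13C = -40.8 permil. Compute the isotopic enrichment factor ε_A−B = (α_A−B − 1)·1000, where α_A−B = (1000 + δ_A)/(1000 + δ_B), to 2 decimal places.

-32.11 permil

α_A−B = (1000 + -71.6) / (1000 + -40.8) = 928.4 / 959.2 = 0.967890
ε_A−B = (0.967890 − 1) × 1000 = -32.110 permil
(The approximation ε ≈ δ_A − δ_B would give -30.8 permil.)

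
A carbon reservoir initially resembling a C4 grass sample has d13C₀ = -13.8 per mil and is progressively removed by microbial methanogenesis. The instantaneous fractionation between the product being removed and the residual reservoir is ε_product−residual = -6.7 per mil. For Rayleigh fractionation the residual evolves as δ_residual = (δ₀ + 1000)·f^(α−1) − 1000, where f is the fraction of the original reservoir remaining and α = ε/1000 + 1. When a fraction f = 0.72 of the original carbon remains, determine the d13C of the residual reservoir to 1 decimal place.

Rayleigh residual: δ_res = (δ₀ + 1000)·f^(α−1) − 1000
α = ε/1000 + 1 = 0.99330, so α − 1 = -0.00670
f^(α−1) = 0.72^(-0.00670) = 1.002203
δ_res = (-13.8 + 1000) × 1.002203 − 1000 = 988.373 − 1000 = -11.63 per mil

-11.6 per mil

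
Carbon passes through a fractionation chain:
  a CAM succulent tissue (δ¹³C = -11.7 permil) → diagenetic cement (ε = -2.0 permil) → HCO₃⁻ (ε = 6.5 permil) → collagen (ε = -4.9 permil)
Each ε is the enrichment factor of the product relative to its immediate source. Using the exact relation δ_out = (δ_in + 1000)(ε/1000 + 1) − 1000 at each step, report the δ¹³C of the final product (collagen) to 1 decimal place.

step 1: δ = (-11.70 + 1000)·(-2.0/1000 + 1) − 1000 = -13.68 permil
step 2: δ = (-13.68 + 1000)·(6.5/1000 + 1) − 1000 = -7.27 permil
step 3: δ = (-7.27 + 1000)·(-4.9/1000 + 1) − 1000 = -12.13 permil

-12.1 permil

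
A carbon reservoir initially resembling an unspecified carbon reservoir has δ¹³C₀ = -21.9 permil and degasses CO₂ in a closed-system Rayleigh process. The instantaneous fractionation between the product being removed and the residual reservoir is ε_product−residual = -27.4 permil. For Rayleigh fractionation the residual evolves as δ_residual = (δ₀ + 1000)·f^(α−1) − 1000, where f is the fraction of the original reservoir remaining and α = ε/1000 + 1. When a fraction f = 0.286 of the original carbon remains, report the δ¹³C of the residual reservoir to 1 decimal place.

12.2 permil

Rayleigh residual: δ_res = (δ₀ + 1000)·f^(α−1) − 1000
α = ε/1000 + 1 = 0.97260, so α − 1 = -0.02740
f^(α−1) = 0.286^(-0.02740) = 1.034893
δ_res = (-21.9 + 1000) × 1.034893 − 1000 = 1012.229 − 1000 = 12.23 permil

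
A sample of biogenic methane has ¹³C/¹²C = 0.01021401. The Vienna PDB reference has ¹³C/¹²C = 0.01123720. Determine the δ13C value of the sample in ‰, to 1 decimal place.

-91.1‰

δ13C = (R_sample / R_standard − 1) × 1000
R_sample / R_standard = 0.01021401 / 0.01123720 = 0.908946
δ13C = (0.908946 − 1) × 1000 = -91.05‰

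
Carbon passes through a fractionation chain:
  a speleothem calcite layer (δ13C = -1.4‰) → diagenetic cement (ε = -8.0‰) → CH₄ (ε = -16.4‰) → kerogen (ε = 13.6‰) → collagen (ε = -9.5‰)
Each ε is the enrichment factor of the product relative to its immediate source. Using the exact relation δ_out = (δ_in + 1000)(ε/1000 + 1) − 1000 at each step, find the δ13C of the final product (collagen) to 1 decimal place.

step 1: δ = (-1.40 + 1000)·(-8.0/1000 + 1) − 1000 = -9.39‰
step 2: δ = (-9.39 + 1000)·(-16.4/1000 + 1) − 1000 = -25.63‰
step 3: δ = (-25.63 + 1000)·(13.6/1000 + 1) − 1000 = -12.38‰
step 4: δ = (-12.38 + 1000)·(-9.5/1000 + 1) − 1000 = -21.77‰

-21.8‰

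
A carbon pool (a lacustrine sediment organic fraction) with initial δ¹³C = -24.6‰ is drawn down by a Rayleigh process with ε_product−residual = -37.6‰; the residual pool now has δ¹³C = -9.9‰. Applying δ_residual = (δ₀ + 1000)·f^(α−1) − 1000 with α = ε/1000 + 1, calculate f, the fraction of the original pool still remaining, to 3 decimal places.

0.672

α − 1 = ε/1000 = -0.0376
(δ_res + 1000)/(δ₀ + 1000) = (-9.9 + 1000)/(-24.6 + 1000) = 990.1/975.4 = 1.015071
f = 1.015071^(1/-0.0376) = exp(ln(1.015071)/-0.0376) = exp(0.01496/-0.0376)
f = exp(-0.3978) = 0.6718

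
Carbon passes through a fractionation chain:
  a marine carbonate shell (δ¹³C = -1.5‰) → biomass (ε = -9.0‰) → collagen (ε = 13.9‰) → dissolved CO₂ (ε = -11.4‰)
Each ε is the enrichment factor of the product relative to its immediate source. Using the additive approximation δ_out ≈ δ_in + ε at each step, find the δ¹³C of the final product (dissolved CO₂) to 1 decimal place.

-8.0‰

step 1: δ ≈ -1.5 + (-9.0) = -10.5‰
step 2: δ ≈ -10.5 + (13.9) = 3.4‰
step 3: δ ≈ 3.4 + (-11.4) = -8.0‰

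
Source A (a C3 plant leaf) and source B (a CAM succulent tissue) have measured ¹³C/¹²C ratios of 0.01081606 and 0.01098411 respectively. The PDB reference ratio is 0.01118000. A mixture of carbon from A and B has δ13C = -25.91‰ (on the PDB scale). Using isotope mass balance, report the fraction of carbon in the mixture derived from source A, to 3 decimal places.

0.558

δ_A = (0.01081606/0.01118000 − 1)×1000 = (0.967447 − 1)×1000 = -32.553‰
δ_B = (0.01098411/0.01118000 − 1)×1000 = (0.982479 − 1)×1000 = -17.521‰
f_A = (δ_mix − δ_B)/(δ_A − δ_B) = (-25.91 − (-17.521))/(-32.553 − (-17.521))
f_A = -8.389 / -15.031 = 0.5581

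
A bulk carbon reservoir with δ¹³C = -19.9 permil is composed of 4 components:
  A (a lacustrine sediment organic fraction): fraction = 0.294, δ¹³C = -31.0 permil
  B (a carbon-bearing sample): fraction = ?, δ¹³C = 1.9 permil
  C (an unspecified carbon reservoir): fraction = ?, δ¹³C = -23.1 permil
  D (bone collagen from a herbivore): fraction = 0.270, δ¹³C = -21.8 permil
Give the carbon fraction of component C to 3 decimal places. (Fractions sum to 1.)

0.229

Let f_C and f_B be the unknown fractions; fractions sum to 1 so f_C + f_B = 0.436.
Mass balance: Σ fᵢ·δᵢ = δ_bulk ⇒ f_C·(-23.1) + f_B·(1.9) = -19.9 − (-15.000) = -4.900
Substitute f_B = 0.436 − f_C:
f_C·(-23.1 − 1.9) = -4.900 − 0.436×(1.9) = -5.728
f_C = -5.728 / -25.0 = 0.2291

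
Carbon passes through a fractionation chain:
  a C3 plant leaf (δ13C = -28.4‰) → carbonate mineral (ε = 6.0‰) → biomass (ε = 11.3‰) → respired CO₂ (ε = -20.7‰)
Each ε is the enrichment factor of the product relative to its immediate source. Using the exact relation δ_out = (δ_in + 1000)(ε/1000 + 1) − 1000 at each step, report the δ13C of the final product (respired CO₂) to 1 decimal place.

-32.0‰

step 1: δ = (-28.40 + 1000)·(6.0/1000 + 1) − 1000 = -22.57‰
step 2: δ = (-22.57 + 1000)·(11.3/1000 + 1) − 1000 = -11.53‰
step 3: δ = (-11.53 + 1000)·(-20.7/1000 + 1) − 1000 = -31.99‰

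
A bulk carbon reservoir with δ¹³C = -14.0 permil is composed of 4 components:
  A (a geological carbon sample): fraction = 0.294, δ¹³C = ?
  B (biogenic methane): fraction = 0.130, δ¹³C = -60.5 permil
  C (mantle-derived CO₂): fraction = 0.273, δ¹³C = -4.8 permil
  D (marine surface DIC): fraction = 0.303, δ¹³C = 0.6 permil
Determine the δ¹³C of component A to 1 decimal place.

-17.0 permil

Isotope mass balance: δ_bulk = Σ fᵢ·δᵢ.
-14.0 = 0.294×δ_A + 0.130×(-60.5) + 0.273×(-4.8) + 0.303×(0.6)
0.294·δ_A = -14.0 − (-8.994) = -5.006
δ_A = -5.006 / 0.294 = -17.03 permil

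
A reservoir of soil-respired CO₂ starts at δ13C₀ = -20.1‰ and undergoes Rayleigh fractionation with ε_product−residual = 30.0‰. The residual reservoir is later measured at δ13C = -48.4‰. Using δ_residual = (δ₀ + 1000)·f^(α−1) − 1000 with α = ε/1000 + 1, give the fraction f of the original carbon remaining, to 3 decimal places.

α − 1 = ε/1000 = 0.0300
(δ_res + 1000)/(δ₀ + 1000) = (-48.4 + 1000)/(-20.1 + 1000) = 951.6/979.9 = 0.971120
f = 0.971120^(1/0.0300) = exp(ln(0.971120)/0.0300) = exp(-0.02931/0.0300)
f = exp(-0.9769) = 0.3765

0.376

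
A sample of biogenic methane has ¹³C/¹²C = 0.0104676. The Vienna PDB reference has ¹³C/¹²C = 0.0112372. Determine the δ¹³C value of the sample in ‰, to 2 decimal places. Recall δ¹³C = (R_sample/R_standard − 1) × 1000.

-68.49‰

δ¹³C = (R_sample / R_standard − 1) × 1000
R_sample / R_standard = 0.0104676 / 0.0112372 = 0.931513
δ¹³C = (0.931513 − 1) × 1000 = -68.487‰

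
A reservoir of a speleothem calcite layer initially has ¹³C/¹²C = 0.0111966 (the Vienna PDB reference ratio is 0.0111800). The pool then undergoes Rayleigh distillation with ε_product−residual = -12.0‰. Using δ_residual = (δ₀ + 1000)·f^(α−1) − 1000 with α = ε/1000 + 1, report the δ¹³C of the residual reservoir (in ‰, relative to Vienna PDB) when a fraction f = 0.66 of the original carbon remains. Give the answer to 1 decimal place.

6.5‰

δ₀ = (0.0111966/0.0111800 − 1)×1000 = (1.001485 − 1)×1000 = 1.485‰
α − 1 = ε/1000 = -0.0120
f^(α−1) = 0.66^(-0.0120) = 1.004999
δ_res = (1.485 + 1000) × 1.004999 − 1000 = 1006.491 − 1000 = 6.49‰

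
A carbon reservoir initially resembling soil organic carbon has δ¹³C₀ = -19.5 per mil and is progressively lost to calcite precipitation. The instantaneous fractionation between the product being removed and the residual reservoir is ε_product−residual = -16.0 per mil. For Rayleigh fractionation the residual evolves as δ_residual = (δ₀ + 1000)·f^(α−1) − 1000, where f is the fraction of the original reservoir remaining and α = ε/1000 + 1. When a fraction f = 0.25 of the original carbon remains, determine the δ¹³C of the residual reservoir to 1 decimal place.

2.5 per mil

Rayleigh residual: δ_res = (δ₀ + 1000)·f^(α−1) − 1000
α = ε/1000 + 1 = 0.98400, so α − 1 = -0.01600
f^(α−1) = 0.25^(-0.01600) = 1.022429
δ_res = (-19.5 + 1000) × 1.022429 − 1000 = 1002.491 − 1000 = 2.49 per mil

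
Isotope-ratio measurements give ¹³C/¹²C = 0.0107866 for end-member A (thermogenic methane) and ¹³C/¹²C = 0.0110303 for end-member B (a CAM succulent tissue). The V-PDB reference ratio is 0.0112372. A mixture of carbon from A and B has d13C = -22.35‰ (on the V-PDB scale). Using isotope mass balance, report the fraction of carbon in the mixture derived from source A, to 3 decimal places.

0.182

δ_A = (0.0107866/0.0112372 − 1)×1000 = (0.959901 − 1)×1000 = -40.099‰
δ_B = (0.0110303/0.0112372 − 1)×1000 = (0.981588 − 1)×1000 = -18.412‰
f_A = (δ_mix − δ_B)/(δ_A − δ_B) = (-22.35 − (-18.412))/(-40.099 − (-18.412))
f_A = -3.938 / -21.687 = 0.1816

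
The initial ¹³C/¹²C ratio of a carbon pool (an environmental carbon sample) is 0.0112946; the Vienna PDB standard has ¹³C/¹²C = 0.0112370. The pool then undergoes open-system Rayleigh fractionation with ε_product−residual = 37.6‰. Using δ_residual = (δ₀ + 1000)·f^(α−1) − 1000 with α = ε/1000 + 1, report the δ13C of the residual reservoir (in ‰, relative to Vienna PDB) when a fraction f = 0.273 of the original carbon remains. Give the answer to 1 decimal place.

δ₀ = (0.0112946/0.0112370 − 1)×1000 = (1.005126 − 1)×1000 = 5.126‰
α − 1 = ε/1000 = 0.0376
f^(α−1) = 0.273^(0.0376) = 0.952357
δ_res = (5.126 + 1000) × 0.952357 − 1000 = 957.239 − 1000 = -42.76‰

-42.8‰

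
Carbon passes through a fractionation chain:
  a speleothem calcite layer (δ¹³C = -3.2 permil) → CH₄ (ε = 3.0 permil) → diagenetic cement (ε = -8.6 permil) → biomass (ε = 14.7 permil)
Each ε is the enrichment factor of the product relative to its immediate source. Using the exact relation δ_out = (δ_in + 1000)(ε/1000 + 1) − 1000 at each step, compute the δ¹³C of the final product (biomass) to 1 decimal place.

5.8 permil

step 1: δ = (-3.20 + 1000)·(3.0/1000 + 1) − 1000 = -0.21 permil
step 2: δ = (-0.21 + 1000)·(-8.6/1000 + 1) − 1000 = -8.81 permil
step 3: δ = (-8.81 + 1000)·(14.7/1000 + 1) − 1000 = 5.76 permil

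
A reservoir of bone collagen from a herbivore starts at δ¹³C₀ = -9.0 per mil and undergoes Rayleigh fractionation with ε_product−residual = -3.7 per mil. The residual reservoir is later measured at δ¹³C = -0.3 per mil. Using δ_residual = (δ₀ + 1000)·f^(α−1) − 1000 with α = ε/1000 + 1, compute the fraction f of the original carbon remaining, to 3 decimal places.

α − 1 = ε/1000 = -0.0037
(δ_res + 1000)/(δ₀ + 1000) = (-0.3 + 1000)/(-9.0 + 1000) = 999.7/991.0 = 1.008779
f = 1.008779^(1/-0.0037) = exp(ln(1.008779)/-0.0037) = exp(0.00874/-0.0037)
f = exp(-2.3624) = 0.0942

0.094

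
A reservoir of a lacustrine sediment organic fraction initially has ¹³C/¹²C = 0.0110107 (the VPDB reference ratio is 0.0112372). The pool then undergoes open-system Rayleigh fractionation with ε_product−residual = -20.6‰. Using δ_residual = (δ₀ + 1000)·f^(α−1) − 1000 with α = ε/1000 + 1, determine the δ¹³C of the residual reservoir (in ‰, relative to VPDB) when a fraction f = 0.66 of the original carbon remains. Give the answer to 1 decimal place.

-11.7‰

δ₀ = (0.0110107/0.0112372 − 1)×1000 = (0.979844 − 1)×1000 = -20.156‰
α − 1 = ε/1000 = -0.0206
f^(α−1) = 0.66^(-0.0206) = 1.008596
δ_res = (-20.156 + 1000) × 1.008596 − 1000 = 988.267 − 1000 = -11.73‰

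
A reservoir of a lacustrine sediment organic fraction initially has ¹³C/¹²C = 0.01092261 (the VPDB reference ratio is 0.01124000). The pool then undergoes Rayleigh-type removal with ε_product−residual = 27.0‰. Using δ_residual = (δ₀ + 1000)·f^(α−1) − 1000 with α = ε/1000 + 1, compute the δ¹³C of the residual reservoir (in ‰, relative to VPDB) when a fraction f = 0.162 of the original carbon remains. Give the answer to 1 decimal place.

-74.8‰

δ₀ = (0.01092261/0.01124000 − 1)×1000 = (0.971762 − 1)×1000 = -28.238‰
α − 1 = ε/1000 = 0.0270
f^(α−1) = 0.162^(0.0270) = 0.952044
δ_res = (-28.238 + 1000) × 0.952044 − 1000 = 925.160 − 1000 = -74.84‰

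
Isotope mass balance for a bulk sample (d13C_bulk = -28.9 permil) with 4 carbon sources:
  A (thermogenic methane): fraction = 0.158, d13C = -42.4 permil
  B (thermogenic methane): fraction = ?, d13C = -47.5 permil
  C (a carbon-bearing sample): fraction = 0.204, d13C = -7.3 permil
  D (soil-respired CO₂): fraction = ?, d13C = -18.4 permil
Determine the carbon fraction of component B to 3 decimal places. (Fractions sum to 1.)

0.308

Let f_B and f_D be the unknown fractions; fractions sum to 1 so f_B + f_D = 0.638.
Mass balance: Σ fᵢ·δᵢ = δ_bulk ⇒ f_B·(-47.5) + f_D·(-18.4) = -28.9 − (-8.188) = -20.712
Substitute f_D = 0.638 − f_B:
f_B·(-47.5 − -18.4) = -20.712 − 0.638×(-18.4) = -8.972
f_B = -8.972 / -29.1 = 0.3083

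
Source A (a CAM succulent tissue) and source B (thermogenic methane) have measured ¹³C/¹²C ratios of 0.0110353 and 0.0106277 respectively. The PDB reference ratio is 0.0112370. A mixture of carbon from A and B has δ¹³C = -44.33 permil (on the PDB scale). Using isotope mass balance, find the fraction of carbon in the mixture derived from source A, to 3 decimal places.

0.273

δ_A = (0.0110353/0.0112370 − 1)×1000 = (0.982050 − 1)×1000 = -17.950 permil
δ_B = (0.0106277/0.0112370 − 1)×1000 = (0.945777 − 1)×1000 = -54.223 permil
f_A = (δ_mix − δ_B)/(δ_A − δ_B) = (-44.33 − (-54.223))/(-17.950 − (-54.223))
f_A = 9.893 / 36.273 = 0.2727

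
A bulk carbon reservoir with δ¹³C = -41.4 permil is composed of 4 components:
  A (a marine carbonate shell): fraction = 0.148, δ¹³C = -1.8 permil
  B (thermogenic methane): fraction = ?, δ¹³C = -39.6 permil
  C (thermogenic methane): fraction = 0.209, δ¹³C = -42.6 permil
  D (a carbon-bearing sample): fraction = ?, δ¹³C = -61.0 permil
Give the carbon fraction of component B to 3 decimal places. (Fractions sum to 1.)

Let f_B and f_D be the unknown fractions; fractions sum to 1 so f_B + f_D = 0.643.
Mass balance: Σ fᵢ·δᵢ = δ_bulk ⇒ f_B·(-39.6) + f_D·(-61.0) = -41.4 − (-9.170) = -32.230
Substitute f_D = 0.643 − f_B:
f_B·(-39.6 − -61.0) = -32.230 − 0.643×(-61.0) = 6.993
f_B = 6.993 / 21.4 = 0.3268

0.327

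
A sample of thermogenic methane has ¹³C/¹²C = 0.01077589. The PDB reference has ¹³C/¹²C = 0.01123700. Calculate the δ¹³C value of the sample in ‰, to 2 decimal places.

δ¹³C = (R_sample / R_standard − 1) × 1000
R_sample / R_standard = 0.01077589 / 0.01123700 = 0.958965
δ¹³C = (0.958965 − 1) × 1000 = -41.035‰

-41.03‰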